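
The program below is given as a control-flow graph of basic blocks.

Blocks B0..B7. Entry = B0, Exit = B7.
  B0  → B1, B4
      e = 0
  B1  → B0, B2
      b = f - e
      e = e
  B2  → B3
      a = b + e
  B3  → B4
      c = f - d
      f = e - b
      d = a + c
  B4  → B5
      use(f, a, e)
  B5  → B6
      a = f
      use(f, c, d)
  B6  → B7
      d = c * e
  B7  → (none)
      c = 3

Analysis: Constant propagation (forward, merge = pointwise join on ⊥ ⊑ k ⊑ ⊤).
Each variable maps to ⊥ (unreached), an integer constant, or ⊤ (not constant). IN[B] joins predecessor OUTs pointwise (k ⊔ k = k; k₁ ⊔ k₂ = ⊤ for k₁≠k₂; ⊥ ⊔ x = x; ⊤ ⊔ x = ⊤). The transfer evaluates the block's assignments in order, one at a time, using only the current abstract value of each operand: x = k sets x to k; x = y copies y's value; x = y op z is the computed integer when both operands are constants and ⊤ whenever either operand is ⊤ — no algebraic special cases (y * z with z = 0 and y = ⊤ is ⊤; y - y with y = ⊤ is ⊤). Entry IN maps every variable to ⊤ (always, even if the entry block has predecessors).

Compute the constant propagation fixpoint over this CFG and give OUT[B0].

Answer: {a: ⊤, b: ⊤, c: ⊤, d: ⊤, e: 0, f: ⊤}

Trace:
Per-block solution:
  B0: | IN=(all ⊤) | OUT={e:0; rest ⊤}
  B1: | IN={e:0; rest ⊤} | OUT={e:0; rest ⊤}
  B2: | IN={e:0; rest ⊤} | OUT={e:0; rest ⊤}
  B3: | IN={e:0; rest ⊤} | OUT={e:0; rest ⊤}
  B4: | IN={e:0; rest ⊤} | OUT={e:0; rest ⊤}
  B5: | IN={e:0; rest ⊤} | OUT={e:0; rest ⊤}
  B6: | IN={e:0; rest ⊤} | OUT={e:0; rest ⊤}
  B7: | IN={e:0; rest ⊤} | OUT={c:3, e:0; rest ⊤}

Merge at B0 (entry node, so the boundary value (all ⊤) is joined with the incoming edge(s)): IN[B0] = (all ⊤) ⊔ OUT[B1] = {a: ⊤, b: ⊤, c: ⊤, d: ⊤, e: ⊤, f: ⊤}
Applying B0's transfer function to that IN value gives OUT[B0] (row B0 above).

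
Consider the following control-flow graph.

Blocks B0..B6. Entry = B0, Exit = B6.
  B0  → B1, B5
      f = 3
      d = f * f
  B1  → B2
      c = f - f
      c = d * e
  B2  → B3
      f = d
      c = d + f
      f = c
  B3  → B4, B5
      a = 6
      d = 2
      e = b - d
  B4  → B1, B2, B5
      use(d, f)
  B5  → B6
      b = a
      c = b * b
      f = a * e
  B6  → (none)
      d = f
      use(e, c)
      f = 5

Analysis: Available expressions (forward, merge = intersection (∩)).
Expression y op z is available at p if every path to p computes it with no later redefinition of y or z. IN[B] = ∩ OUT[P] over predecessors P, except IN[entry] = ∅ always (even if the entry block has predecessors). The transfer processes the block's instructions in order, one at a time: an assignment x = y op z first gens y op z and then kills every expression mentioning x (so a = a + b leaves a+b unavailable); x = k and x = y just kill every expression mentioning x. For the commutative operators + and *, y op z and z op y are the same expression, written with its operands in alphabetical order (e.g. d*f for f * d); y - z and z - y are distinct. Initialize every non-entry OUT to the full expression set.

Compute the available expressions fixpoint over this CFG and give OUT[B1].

Fixpoint table:
  B0: | IN={} | OUT={f*f}
  B1: | IN={} | OUT={d*e, f-f}
  B2: | IN={} | OUT={}
  B3: | IN={} | OUT={b-d}
  B4: | IN={b-d} | OUT={b-d}
  B5: | IN={} | OUT={a*e, b*b}
  B6: | IN={a*e, b*b} | OUT={a*e, b*b}

Merge at B1: IN[B1] = OUT[B0] ∩ OUT[B4] = {}
Applying B1's transfer function to that IN value gives OUT[B1] (row B1 above).

Answer: {d*e, f-f}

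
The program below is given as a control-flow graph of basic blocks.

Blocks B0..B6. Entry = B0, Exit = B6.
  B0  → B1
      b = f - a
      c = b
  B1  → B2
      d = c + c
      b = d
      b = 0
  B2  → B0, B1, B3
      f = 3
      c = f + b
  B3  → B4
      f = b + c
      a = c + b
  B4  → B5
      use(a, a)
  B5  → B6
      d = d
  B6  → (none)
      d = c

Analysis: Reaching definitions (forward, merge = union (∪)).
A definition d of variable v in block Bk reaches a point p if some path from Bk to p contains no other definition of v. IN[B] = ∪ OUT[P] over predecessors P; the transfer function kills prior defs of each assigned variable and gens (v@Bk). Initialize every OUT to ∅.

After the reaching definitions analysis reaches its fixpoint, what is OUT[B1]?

Converged values:
  B0:  IN={b@B1, c@B2, d@B1, f@B2}  OUT={b@B0, c@B0, d@B1, f@B2}
  B1:  IN={b@B0, b@B1, c@B0, c@B2, d@B1, f@B2}  OUT={b@B1, c@B0, c@B2, d@B1, f@B2}
  B2:  IN={b@B1, c@B0, c@B2, d@B1, f@B2}  OUT={b@B1, c@B2, d@B1, f@B2}
  B3:  IN={b@B1, c@B2, d@B1, f@B2}  OUT={a@B3, b@B1, c@B2, d@B1, f@B3}
  B4:  IN={a@B3, b@B1, c@B2, d@B1, f@B3}  OUT={a@B3, b@B1, c@B2, d@B1, f@B3}
  B5:  IN={a@B3, b@B1, c@B2, d@B1, f@B3}  OUT={a@B3, b@B1, c@B2, d@B5, f@B3}
  B6:  IN={a@B3, b@B1, c@B2, d@B5, f@B3}  OUT={a@B3, b@B1, c@B2, d@B6, f@B3}

Merge at B1: IN[B1] = OUT[B0] ⊔ OUT[B2] = {b@B0, b@B1, c@B0, c@B2, d@B1, f@B2}
Applying B1's transfer function to that IN value gives OUT[B1] (row B1 above).

Answer: {b@B1, c@B0, c@B2, d@B1, f@B2}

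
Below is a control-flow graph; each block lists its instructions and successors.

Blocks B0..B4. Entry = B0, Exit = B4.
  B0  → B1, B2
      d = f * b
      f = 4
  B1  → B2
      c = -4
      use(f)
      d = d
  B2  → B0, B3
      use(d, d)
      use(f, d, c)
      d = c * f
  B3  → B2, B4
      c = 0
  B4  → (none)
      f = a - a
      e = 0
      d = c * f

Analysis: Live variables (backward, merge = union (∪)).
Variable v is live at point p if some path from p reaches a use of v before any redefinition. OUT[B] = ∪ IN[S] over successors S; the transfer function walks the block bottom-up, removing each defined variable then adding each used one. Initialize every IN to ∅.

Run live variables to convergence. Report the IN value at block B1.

Converged values:
  B0:  IN={a, b, c, f}  OUT={a, b, c, d, f}
  B1:  IN={a, b, d, f}  OUT={a, b, c, d, f}
  B2:  IN={a, b, c, d, f}  OUT={a, b, c, d, f}
  B3:  IN={a, b, d, f}  OUT={a, b, c, d, f}
  B4:  IN={a, c}  OUT={}

Merge at B1: OUT[B1] = IN[B2] = {a, b, c, d, f}
Applying B1's transfer function to that OUT value gives IN[B1] (row B1 above).

Answer: {a, b, d, f}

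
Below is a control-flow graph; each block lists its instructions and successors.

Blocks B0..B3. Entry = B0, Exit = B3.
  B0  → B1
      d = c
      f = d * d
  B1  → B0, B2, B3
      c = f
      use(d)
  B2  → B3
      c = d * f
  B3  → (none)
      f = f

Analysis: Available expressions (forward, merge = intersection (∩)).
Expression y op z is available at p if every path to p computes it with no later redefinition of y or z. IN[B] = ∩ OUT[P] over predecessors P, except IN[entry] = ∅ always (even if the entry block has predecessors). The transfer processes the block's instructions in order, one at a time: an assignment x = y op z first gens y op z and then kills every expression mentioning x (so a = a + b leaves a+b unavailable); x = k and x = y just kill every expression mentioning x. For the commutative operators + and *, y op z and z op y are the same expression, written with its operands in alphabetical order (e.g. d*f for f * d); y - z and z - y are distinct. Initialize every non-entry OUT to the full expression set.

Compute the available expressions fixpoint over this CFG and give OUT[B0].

Per-block solution:
  B0: | IN={} | OUT={d*d}
  B1: | IN={d*d} | OUT={d*d}
  B2: | IN={d*d} | OUT={d*d, d*f}
  B3: | IN={d*d} | OUT={d*d}

Merge at B0 (entry node, so the boundary value {} is joined with the incoming edge(s)): IN[B0] = {} ∩ OUT[B1] = {}
Applying B0's transfer function to that IN value gives OUT[B0] (row B0 above).

Answer: {d*d}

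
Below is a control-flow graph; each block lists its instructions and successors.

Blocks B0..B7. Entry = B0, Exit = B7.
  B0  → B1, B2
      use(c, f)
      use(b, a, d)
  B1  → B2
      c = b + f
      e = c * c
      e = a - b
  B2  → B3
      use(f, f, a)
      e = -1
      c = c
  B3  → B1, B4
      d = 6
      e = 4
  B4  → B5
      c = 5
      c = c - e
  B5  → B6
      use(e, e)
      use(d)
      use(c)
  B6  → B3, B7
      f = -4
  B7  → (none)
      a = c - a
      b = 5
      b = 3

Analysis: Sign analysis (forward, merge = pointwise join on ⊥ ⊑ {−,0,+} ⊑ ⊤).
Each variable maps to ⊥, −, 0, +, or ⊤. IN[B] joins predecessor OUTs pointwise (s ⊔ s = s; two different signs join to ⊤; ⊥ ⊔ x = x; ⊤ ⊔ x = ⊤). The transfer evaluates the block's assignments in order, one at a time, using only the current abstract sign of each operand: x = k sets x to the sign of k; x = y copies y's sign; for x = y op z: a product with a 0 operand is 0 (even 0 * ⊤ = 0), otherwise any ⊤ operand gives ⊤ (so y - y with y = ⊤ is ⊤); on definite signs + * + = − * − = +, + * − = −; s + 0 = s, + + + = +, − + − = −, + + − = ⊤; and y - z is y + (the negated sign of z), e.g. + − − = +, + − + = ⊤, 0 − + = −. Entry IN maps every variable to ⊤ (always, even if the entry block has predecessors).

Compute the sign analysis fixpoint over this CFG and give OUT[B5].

Per-block solution:
  B0:  IN=(all ⊤)  OUT=(all ⊤)
  B1:  IN=(all ⊤)  OUT=(all ⊤)
  B2:  IN=(all ⊤)  OUT={e:-; rest ⊤}
  B3:  IN=(all ⊤)  OUT={d:+, e:+; rest ⊤}
  B4:  IN={d:+, e:+; rest ⊤}  OUT={d:+, e:+; rest ⊤}
  B5:  IN={d:+, e:+; rest ⊤}  OUT={d:+, e:+; rest ⊤}
  B6:  IN={d:+, e:+; rest ⊤}  OUT={d:+, e:+, f:-; rest ⊤}
  B7:  IN={d:+, e:+, f:-; rest ⊤}  OUT={b:+, d:+, e:+, f:-; rest ⊤}

Merge at B5: IN[B5] = OUT[B4] = {a: ⊤, b: ⊤, c: ⊤, d: +, e: +, f: ⊤}
Applying B5's transfer function to that IN value gives OUT[B5] (row B5 above).

Answer: {a: ⊤, b: ⊤, c: ⊤, d: +, e: +, f: ⊤}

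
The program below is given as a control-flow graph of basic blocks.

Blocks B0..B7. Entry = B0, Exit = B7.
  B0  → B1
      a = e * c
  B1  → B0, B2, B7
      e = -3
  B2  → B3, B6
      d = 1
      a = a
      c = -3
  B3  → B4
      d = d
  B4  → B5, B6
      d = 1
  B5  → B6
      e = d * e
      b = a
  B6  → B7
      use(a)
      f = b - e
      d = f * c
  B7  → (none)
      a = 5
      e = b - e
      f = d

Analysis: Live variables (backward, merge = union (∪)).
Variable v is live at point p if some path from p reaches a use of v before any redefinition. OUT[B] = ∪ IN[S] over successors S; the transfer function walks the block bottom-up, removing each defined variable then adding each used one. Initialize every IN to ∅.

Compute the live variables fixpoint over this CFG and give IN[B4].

Per-block solution:
  B0:   IN={b, c, d, e}   OUT={a, b, c, d}
  B1:   IN={a, b, c, d}   OUT={a, b, c, d, e}
  B2:   IN={a, b, e}   OUT={a, b, c, d, e}
  B3:   IN={a, b, c, d, e}   OUT={a, b, c, e}
  B4:   IN={a, b, c, e}   OUT={a, b, c, d, e}
  B5:   IN={a, c, d, e}   OUT={a, b, c, e}
  B6:   IN={a, b, c, e}   OUT={b, d, e}
  B7:   IN={b, d, e}   OUT={}

Merge at B4: OUT[B4] = IN[B5] ⊔ IN[B6] = {a, b, c, d, e}
Applying B4's transfer function to that OUT value gives IN[B4] (row B4 above).

Answer: {a, b, c, e}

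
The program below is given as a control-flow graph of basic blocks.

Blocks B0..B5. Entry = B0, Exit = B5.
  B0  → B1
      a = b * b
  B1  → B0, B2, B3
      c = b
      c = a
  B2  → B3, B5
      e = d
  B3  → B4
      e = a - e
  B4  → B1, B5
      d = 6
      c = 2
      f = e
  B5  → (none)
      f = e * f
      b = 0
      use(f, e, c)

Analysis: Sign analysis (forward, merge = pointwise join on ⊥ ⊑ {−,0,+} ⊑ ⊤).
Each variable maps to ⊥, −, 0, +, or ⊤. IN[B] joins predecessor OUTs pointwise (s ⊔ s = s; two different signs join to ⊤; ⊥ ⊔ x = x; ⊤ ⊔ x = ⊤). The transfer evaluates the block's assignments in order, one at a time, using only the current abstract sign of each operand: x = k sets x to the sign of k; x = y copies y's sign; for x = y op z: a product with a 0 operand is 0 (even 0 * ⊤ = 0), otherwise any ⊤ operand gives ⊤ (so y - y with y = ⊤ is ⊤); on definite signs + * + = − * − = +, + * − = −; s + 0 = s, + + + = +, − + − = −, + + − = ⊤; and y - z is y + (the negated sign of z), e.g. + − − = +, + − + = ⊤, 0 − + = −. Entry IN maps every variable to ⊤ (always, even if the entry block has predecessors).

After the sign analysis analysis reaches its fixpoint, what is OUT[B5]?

Answer: {a: ⊤, b: 0, c: ⊤, d: ⊤, e: ⊤, f: ⊤}

Trace:
Per-block solution:
  B0:  IN=(all ⊤)  OUT=(all ⊤)
  B1:  IN=(all ⊤)  OUT=(all ⊤)
  B2:  IN=(all ⊤)  OUT=(all ⊤)
  B3:  IN=(all ⊤)  OUT=(all ⊤)
  B4:  IN=(all ⊤)  OUT={c:+, d:+; rest ⊤}
  B5:  IN=(all ⊤)  OUT={b:0; rest ⊤}

Merge at B5: IN[B5] = OUT[B2] ⊔ OUT[B4] = {a: ⊤, b: ⊤, c: ⊤, d: ⊤, e: ⊤, f: ⊤}
Applying B5's transfer function to that IN value gives OUT[B5] (row B5 above).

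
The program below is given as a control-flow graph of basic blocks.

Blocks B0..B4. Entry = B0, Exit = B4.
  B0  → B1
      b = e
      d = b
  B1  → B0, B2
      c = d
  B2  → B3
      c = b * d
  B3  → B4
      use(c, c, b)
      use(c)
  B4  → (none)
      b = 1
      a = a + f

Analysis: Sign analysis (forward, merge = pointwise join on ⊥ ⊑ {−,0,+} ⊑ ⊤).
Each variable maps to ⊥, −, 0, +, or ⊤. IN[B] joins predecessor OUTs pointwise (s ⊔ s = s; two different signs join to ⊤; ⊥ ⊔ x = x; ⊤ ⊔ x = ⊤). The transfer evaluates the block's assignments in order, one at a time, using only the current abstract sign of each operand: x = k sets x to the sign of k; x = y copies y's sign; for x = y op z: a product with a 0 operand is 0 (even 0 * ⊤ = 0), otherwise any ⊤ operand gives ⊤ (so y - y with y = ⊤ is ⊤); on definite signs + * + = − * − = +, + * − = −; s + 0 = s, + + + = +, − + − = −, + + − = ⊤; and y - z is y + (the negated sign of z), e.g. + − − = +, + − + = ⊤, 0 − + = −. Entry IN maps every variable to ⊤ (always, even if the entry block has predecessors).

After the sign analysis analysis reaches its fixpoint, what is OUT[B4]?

Answer: {a: ⊤, b: +, c: ⊤, d: ⊤, e: ⊤, f: ⊤}

Trace:
Fixpoint table:
  B0:   IN=(all ⊤)   OUT=(all ⊤)
  B1:   IN=(all ⊤)   OUT=(all ⊤)
  B2:   IN=(all ⊤)   OUT=(all ⊤)
  B3:   IN=(all ⊤)   OUT=(all ⊤)
  B4:   IN=(all ⊤)   OUT={b:+; rest ⊤}

Merge at B4: IN[B4] = OUT[B3] = {a: ⊤, b: ⊤, c: ⊤, d: ⊤, e: ⊤, f: ⊤}
Applying B4's transfer function to that IN value gives OUT[B4] (row B4 above).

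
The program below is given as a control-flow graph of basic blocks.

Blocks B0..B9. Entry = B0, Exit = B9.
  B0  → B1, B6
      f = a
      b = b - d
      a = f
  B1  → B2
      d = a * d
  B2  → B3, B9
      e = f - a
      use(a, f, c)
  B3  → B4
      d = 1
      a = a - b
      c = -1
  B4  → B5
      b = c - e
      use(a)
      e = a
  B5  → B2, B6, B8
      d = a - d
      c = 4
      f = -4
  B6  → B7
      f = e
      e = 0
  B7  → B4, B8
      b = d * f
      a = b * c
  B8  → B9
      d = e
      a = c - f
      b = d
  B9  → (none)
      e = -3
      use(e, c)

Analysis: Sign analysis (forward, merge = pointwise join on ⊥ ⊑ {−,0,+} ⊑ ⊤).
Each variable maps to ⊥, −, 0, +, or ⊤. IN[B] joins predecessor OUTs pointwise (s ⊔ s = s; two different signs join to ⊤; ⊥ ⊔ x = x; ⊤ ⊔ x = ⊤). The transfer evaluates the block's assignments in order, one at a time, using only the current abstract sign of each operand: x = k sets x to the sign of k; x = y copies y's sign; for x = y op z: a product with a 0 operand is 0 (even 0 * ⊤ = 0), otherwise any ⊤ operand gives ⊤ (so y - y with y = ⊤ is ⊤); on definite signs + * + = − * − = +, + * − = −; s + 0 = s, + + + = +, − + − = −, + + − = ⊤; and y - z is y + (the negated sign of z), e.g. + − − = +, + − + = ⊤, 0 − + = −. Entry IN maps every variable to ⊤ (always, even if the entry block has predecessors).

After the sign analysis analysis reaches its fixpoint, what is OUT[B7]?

Fixpoint table:
  B0: | IN=(all ⊤) | OUT=(all ⊤)
  B1: | IN=(all ⊤) | OUT=(all ⊤)
  B2: | IN=(all ⊤) | OUT=(all ⊤)
  B3: | IN=(all ⊤) | OUT={c:-, d:+; rest ⊤}
  B4: | IN=(all ⊤) | OUT=(all ⊤)
  B5: | IN=(all ⊤) | OUT={c:+, f:-; rest ⊤}
  B6: | IN=(all ⊤) | OUT={e:0; rest ⊤}
  B7: | IN={e:0; rest ⊤} | OUT={e:0; rest ⊤}
  B8: | IN=(all ⊤) | OUT=(all ⊤)
  B9: | IN=(all ⊤) | OUT={e:-; rest ⊤}

Merge at B7: IN[B7] = OUT[B6] = {a: ⊤, b: ⊤, c: ⊤, d: ⊤, e: 0, f: ⊤}
Applying B7's transfer function to that IN value gives OUT[B7] (row B7 above).

Answer: {a: ⊤, b: ⊤, c: ⊤, d: ⊤, e: 0, f: ⊤}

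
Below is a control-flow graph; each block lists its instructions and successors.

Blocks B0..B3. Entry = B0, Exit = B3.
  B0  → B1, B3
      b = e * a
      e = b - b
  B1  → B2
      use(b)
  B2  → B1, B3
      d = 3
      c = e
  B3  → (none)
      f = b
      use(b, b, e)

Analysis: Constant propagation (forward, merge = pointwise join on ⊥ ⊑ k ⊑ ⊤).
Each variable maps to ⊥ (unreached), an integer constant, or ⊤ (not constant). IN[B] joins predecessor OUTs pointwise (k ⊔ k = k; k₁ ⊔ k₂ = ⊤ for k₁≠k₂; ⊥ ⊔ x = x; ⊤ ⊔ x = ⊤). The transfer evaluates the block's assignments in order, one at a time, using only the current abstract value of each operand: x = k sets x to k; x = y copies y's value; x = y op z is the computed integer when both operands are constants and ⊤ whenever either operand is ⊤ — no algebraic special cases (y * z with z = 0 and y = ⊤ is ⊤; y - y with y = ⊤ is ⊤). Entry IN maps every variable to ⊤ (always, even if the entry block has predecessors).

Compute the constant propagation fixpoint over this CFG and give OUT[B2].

Answer: {a: ⊤, b: ⊤, c: ⊤, d: 3, e: ⊤, f: ⊤}

Trace:
Converged values:
  B0:  IN=(all ⊤)  OUT=(all ⊤)
  B1:  IN=(all ⊤)  OUT=(all ⊤)
  B2:  IN=(all ⊤)  OUT={d:3; rest ⊤}
  B3:  IN=(all ⊤)  OUT=(all ⊤)

Merge at B2: IN[B2] = OUT[B1] = {a: ⊤, b: ⊤, c: ⊤, d: ⊤, e: ⊤, f: ⊤}
Applying B2's transfer function to that IN value gives OUT[B2] (row B2 above).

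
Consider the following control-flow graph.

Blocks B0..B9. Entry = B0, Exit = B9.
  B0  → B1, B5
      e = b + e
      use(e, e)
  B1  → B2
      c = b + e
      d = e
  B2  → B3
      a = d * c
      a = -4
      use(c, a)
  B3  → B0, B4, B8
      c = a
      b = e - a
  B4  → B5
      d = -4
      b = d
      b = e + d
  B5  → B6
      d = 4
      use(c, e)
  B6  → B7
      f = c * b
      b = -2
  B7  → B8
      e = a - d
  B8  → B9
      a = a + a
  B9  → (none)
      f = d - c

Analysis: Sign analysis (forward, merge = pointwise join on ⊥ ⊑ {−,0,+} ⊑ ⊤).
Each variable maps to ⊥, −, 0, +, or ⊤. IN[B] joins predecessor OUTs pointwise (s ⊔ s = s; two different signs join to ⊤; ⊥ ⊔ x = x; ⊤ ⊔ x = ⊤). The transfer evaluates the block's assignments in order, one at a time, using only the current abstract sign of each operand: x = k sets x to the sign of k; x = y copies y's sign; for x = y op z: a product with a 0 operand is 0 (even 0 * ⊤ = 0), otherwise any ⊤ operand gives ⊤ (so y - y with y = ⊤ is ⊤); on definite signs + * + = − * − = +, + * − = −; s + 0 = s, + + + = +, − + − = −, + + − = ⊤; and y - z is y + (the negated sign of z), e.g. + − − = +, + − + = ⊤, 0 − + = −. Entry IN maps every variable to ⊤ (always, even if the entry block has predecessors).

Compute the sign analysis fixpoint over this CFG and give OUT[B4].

Fixpoint table:
  B0:   IN=(all ⊤)   OUT=(all ⊤)
  B1:   IN=(all ⊤)   OUT=(all ⊤)
  B2:   IN=(all ⊤)   OUT={a:-; rest ⊤}
  B3:   IN={a:-; rest ⊤}   OUT={a:-, c:-; rest ⊤}
  B4:   IN={a:-, c:-; rest ⊤}   OUT={a:-, c:-, d:-; rest ⊤}
  B5:   IN=(all ⊤)   OUT={d:+; rest ⊤}
  B6:   IN={d:+; rest ⊤}   OUT={b:-, d:+; rest ⊤}
  B7:   IN={b:-, d:+; rest ⊤}   OUT={b:-, d:+; rest ⊤}
  B8:   IN=(all ⊤)   OUT=(all ⊤)
  B9:   IN=(all ⊤)   OUT=(all ⊤)

Merge at B4: IN[B4] = OUT[B3] = {a: -, b: ⊤, c: -, d: ⊤, e: ⊤, f: ⊤}
Applying B4's transfer function to that IN value gives OUT[B4] (row B4 above).

Answer: {a: -, b: ⊤, c: -, d: -, e: ⊤, f: ⊤}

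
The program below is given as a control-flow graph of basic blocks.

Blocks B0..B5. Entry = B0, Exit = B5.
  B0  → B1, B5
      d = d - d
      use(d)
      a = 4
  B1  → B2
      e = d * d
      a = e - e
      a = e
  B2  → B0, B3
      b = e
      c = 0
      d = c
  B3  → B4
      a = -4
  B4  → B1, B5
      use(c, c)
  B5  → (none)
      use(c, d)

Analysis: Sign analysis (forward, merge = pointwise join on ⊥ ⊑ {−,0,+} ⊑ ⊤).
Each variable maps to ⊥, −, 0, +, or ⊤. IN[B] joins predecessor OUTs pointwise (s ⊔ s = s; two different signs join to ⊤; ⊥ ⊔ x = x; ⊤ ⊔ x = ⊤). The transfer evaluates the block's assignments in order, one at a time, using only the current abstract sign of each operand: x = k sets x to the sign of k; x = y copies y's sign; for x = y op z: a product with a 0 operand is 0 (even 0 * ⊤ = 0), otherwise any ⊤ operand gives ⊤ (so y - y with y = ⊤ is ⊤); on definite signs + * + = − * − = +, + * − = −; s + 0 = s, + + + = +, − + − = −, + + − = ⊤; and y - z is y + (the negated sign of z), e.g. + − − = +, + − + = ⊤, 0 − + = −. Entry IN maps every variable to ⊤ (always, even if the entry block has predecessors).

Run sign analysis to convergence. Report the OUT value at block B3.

Answer: {a: -, b: ⊤, c: 0, d: 0, e: ⊤, f: ⊤}

Trace:
Converged values:
  B0:  IN=(all ⊤)  OUT={a:+; rest ⊤}
  B1:  IN=(all ⊤)  OUT=(all ⊤)
  B2:  IN=(all ⊤)  OUT={c:0, d:0; rest ⊤}
  B3:  IN={c:0, d:0; rest ⊤}  OUT={a:-, c:0, d:0; rest ⊤}
  B4:  IN={a:-, c:0, d:0; rest ⊤}  OUT={a:-, c:0, d:0; rest ⊤}
  B5:  IN=(all ⊤)  OUT=(all ⊤)

Merge at B3: IN[B3] = OUT[B2] = {a: ⊤, b: ⊤, c: 0, d: 0, e: ⊤, f: ⊤}
Applying B3's transfer function to that IN value gives OUT[B3] (row B3 above).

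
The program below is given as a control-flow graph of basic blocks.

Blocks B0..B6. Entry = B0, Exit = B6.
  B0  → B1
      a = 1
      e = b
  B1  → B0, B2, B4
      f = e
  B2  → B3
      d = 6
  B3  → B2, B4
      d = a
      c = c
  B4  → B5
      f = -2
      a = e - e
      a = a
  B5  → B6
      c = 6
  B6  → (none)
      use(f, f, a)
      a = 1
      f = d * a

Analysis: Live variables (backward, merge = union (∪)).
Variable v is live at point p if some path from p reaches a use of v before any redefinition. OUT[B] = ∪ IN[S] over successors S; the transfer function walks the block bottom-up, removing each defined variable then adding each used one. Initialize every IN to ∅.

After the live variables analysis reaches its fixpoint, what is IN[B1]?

Per-block solution:
  B0:   IN={b, c, d}   OUT={a, b, c, d, e}
  B1:   IN={a, b, c, d, e}   OUT={a, b, c, d, e}
  B2:   IN={a, c, e}   OUT={a, c, e}
  B3:   IN={a, c, e}   OUT={a, c, d, e}
  B4:   IN={d, e}   OUT={a, d, f}
  B5:   IN={a, d, f}   OUT={a, d, f}
  B6:   IN={a, d, f}   OUT={}

Merge at B1: OUT[B1] = IN[B0] ⊔ IN[B2] ⊔ IN[B4] = {a, b, c, d, e}
Applying B1's transfer function to that OUT value gives IN[B1] (row B1 above).

Answer: {a, b, c, d, e}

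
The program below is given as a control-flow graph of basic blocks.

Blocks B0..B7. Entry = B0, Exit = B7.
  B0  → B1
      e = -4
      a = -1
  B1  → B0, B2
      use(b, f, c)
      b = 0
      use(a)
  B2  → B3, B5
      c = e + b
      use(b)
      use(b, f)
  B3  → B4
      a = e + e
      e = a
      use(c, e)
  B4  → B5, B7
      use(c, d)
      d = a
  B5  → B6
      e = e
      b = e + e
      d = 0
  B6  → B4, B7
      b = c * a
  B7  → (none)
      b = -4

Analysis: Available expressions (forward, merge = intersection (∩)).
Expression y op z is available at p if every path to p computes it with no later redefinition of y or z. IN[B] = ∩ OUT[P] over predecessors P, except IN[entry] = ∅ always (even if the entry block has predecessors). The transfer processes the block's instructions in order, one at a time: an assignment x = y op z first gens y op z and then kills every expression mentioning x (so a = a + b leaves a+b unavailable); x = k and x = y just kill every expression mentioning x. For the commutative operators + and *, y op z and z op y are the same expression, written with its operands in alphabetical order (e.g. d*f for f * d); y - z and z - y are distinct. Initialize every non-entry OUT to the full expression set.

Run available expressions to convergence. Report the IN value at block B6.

Answer: {e+e}

Working:
Converged values:
  B0:  IN={}  OUT={}
  B1:  IN={}  OUT={}
  B2:  IN={}  OUT={b+e}
  B3:  IN={b+e}  OUT={}
  B4:  IN={}  OUT={}
  B5:  IN={}  OUT={e+e}
  B6:  IN={e+e}  OUT={a*c, e+e}
  B7:  IN={}  OUT={}

Merge at B6: IN[B6] = OUT[B5] = {e+e}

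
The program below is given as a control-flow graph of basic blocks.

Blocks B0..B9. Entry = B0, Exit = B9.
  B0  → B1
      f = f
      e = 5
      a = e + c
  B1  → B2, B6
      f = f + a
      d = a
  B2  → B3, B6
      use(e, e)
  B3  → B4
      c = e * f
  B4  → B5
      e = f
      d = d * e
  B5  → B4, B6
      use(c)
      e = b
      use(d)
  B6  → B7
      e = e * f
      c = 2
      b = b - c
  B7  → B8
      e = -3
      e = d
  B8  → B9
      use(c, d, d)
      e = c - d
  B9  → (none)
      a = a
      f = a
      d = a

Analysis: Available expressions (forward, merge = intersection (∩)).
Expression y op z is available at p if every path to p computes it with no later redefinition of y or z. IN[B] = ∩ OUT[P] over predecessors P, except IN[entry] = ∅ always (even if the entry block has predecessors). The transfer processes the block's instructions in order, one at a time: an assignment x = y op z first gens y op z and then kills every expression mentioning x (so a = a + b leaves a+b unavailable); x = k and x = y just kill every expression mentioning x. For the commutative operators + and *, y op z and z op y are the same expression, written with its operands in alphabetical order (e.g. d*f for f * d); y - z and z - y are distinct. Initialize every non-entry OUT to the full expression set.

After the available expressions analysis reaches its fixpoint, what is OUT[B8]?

Answer: {c-d}

Derivation:
Converged values:
  B0: | IN={} | OUT={c+e}
  B1: | IN={c+e} | OUT={c+e}
  B2: | IN={c+e} | OUT={c+e}
  B3: | IN={c+e} | OUT={e*f}
  B4: | IN={} | OUT={}
  B5: | IN={} | OUT={}
  B6: | IN={} | OUT={}
  B7: | IN={} | OUT={}
  B8: | IN={} | OUT={c-d}
  B9: | IN={c-d} | OUT={}

Merge at B8: IN[B8] = OUT[B7] = {}
Applying B8's transfer function to that IN value gives OUT[B8] (row B8 above).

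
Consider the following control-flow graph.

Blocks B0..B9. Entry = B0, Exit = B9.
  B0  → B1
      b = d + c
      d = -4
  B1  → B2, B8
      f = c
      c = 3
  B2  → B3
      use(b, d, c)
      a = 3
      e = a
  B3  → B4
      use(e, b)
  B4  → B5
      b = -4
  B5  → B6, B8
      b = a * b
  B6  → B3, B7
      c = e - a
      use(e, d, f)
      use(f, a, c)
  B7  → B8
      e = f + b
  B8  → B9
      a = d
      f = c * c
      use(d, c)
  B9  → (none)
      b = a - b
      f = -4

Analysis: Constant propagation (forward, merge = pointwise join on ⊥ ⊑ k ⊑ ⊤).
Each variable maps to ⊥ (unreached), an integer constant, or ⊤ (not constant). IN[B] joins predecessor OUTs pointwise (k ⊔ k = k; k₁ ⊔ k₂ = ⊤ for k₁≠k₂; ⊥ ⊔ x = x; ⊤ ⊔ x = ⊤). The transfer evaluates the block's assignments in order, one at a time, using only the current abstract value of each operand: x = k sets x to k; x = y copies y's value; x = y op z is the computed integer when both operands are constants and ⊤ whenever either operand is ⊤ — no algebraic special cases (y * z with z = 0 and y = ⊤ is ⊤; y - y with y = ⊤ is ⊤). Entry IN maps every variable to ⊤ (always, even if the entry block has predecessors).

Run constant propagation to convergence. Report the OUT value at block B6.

Answer: {a: 3, b: -12, c: 0, d: -4, e: 3, f: ⊤}

Derivation:
Fixpoint table:
  B0:   IN=(all ⊤)   OUT={d:-4; rest ⊤}
  B1:   IN={d:-4; rest ⊤}   OUT={c:3, d:-4; rest ⊤}
  B2:   IN={c:3, d:-4; rest ⊤}   OUT={a:3, c:3, d:-4, e:3; rest ⊤}
  B3:   IN={a:3, d:-4, e:3; rest ⊤}   OUT={a:3, d:-4, e:3; rest ⊤}
  B4:   IN={a:3, d:-4, e:3; rest ⊤}   OUT={a:3, b:-4, d:-4, e:3; rest ⊤}
  B5:   IN={a:3, b:-4, d:-4, e:3; rest ⊤}   OUT={a:3, b:-12, d:-4, e:3; rest ⊤}
  B6:   IN={a:3, b:-12, d:-4, e:3; rest ⊤}   OUT={a:3, b:-12, c:0, d:-4, e:3; rest ⊤}
  B7:   IN={a:3, b:-12, c:0, d:-4, e:3; rest ⊤}   OUT={a:3, b:-12, c:0, d:-4; rest ⊤}
  B8:   IN={d:-4; rest ⊤}   OUT={a:-4, d:-4; rest ⊤}
  B9:   IN={a:-4, d:-4; rest ⊤}   OUT={a:-4, d:-4, f:-4; rest ⊤}

Merge at B6: IN[B6] = OUT[B5] = {a: 3, b: -12, c: ⊤, d: -4, e: 3, f: ⊤}
Applying B6's transfer function to that IN value gives OUT[B6] (row B6 above).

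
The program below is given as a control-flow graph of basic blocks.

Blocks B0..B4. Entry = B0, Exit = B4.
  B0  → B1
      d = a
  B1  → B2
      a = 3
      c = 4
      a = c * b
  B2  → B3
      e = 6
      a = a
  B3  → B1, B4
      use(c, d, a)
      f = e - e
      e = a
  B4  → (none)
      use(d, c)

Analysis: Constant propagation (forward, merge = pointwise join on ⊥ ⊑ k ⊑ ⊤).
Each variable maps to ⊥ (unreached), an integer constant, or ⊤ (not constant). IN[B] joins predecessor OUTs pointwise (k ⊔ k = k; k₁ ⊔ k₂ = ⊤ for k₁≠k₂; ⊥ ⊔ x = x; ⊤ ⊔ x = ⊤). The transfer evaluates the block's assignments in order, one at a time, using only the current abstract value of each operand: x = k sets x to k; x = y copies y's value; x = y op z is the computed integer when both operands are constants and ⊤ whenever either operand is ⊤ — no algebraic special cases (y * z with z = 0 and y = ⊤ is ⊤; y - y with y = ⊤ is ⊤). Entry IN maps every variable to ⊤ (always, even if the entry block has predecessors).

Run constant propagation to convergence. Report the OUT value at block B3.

Answer: {a: ⊤, b: ⊤, c: 4, d: ⊤, e: ⊤, f: 0}

Trace:
Converged values:
  B0: | IN=(all ⊤) | OUT=(all ⊤)
  B1: | IN=(all ⊤) | OUT={c:4; rest ⊤}
  B2: | IN={c:4; rest ⊤} | OUT={c:4, e:6; rest ⊤}
  B3: | IN={c:4, e:6; rest ⊤} | OUT={c:4, f:0; rest ⊤}
  B4: | IN={c:4, f:0; rest ⊤} | OUT={c:4, f:0; rest ⊤}

Merge at B3: IN[B3] = OUT[B2] = {a: ⊤, b: ⊤, c: 4, d: ⊤, e: 6, f: ⊤}
Applying B3's transfer function to that IN value gives OUT[B3] (row B3 above).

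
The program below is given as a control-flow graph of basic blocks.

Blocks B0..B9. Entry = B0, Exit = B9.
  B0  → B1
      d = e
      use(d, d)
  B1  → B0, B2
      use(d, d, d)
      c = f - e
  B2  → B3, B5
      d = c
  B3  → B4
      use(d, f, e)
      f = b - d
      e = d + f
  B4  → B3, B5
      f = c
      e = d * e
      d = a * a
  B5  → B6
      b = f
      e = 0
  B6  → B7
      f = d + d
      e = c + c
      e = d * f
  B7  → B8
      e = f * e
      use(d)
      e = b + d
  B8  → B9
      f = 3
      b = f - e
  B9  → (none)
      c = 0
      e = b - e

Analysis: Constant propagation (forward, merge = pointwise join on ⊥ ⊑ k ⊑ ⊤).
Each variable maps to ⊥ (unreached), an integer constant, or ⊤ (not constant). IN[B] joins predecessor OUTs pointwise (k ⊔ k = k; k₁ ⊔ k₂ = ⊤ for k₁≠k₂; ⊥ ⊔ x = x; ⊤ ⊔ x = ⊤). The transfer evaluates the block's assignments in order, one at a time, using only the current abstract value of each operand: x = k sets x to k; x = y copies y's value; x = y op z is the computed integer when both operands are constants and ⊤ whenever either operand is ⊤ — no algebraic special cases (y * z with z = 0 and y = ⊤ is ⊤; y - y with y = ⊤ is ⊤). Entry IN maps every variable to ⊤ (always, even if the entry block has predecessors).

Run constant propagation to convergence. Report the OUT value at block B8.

Answer: {a: ⊤, b: ⊤, c: ⊤, d: ⊤, e: ⊤, f: 3}

Derivation:
Converged values:
  B0: | IN=(all ⊤) | OUT=(all ⊤)
  B1: | IN=(all ⊤) | OUT=(all ⊤)
  B2: | IN=(all ⊤) | OUT=(all ⊤)
  B3: | IN=(all ⊤) | OUT=(all ⊤)
  B4: | IN=(all ⊤) | OUT=(all ⊤)
  B5: | IN=(all ⊤) | OUT={e:0; rest ⊤}
  B6: | IN={e:0; rest ⊤} | OUT=(all ⊤)
  B7: | IN=(all ⊤) | OUT=(all ⊤)
  B8: | IN=(all ⊤) | OUT={f:3; rest ⊤}
  B9: | IN={f:3; rest ⊤} | OUT={c:0, f:3; rest ⊤}

Merge at B8: IN[B8] = OUT[B7] = {a: ⊤, b: ⊤, c: ⊤, d: ⊤, e: ⊤, f: ⊤}
Applying B8's transfer function to that IN value gives OUT[B8] (row B8 above).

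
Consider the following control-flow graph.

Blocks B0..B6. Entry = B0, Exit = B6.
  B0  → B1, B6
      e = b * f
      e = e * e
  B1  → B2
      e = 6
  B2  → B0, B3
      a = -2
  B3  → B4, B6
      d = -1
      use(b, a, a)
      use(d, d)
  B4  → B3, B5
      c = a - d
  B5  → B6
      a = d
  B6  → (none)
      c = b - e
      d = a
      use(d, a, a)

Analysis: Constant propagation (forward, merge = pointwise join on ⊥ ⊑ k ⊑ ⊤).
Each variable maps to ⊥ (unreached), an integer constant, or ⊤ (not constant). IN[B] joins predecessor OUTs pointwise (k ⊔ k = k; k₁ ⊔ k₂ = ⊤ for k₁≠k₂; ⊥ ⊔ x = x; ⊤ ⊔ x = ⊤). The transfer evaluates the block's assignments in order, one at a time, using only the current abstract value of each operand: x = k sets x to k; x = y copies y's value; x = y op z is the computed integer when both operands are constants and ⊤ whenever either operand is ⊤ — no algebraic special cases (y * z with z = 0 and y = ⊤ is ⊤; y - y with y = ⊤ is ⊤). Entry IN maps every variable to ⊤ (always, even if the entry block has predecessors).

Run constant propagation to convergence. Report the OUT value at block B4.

Per-block solution:
  B0: | IN=(all ⊤) | OUT=(all ⊤)
  B1: | IN=(all ⊤) | OUT={e:6; rest ⊤}
  B2: | IN={e:6; rest ⊤} | OUT={a:-2, e:6; rest ⊤}
  B3: | IN={a:-2, e:6; rest ⊤} | OUT={a:-2, d:-1, e:6; rest ⊤}
  B4: | IN={a:-2, d:-1, e:6; rest ⊤} | OUT={a:-2, c:-1, d:-1, e:6; rest ⊤}
  B5: | IN={a:-2, c:-1, d:-1, e:6; rest ⊤} | OUT={a:-1, c:-1, d:-1, e:6; rest ⊤}
  B6: | IN=(all ⊤) | OUT=(all ⊤)

Merge at B4: IN[B4] = OUT[B3] = {a: -2, b: ⊤, c: ⊤, d: -1, e: 6, f: ⊤}
Applying B4's transfer function to that IN value gives OUT[B4] (row B4 above).

Answer: {a: -2, b: ⊤, c: -1, d: -1, e: 6, f: ⊤}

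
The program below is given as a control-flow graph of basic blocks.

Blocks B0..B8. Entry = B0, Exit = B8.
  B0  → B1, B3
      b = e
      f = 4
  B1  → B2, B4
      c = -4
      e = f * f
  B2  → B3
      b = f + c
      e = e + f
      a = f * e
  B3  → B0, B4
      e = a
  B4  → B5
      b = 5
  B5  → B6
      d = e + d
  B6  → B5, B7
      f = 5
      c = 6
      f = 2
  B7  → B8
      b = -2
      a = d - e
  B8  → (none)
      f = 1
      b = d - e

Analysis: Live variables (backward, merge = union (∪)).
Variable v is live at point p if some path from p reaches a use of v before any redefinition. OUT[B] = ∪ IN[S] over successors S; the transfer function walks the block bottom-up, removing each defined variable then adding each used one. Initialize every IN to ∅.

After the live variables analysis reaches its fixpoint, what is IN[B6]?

Fixpoint table:
  B0:  IN={a, d, e}  OUT={a, d, f}
  B1:  IN={d, f}  OUT={c, d, e, f}
  B2:  IN={c, d, e, f}  OUT={a, d}
  B3:  IN={a, d}  OUT={a, d, e}
  B4:  IN={d, e}  OUT={d, e}
  B5:  IN={d, e}  OUT={d, e}
  B6:  IN={d, e}  OUT={d, e}
  B7:  IN={d, e}  OUT={d, e}
  B8:  IN={d, e}  OUT={}

Merge at B6: OUT[B6] = IN[B5] ⊔ IN[B7] = {d, e}
Applying B6's transfer function to that OUT value gives IN[B6] (row B6 above).

Answer: {d, e}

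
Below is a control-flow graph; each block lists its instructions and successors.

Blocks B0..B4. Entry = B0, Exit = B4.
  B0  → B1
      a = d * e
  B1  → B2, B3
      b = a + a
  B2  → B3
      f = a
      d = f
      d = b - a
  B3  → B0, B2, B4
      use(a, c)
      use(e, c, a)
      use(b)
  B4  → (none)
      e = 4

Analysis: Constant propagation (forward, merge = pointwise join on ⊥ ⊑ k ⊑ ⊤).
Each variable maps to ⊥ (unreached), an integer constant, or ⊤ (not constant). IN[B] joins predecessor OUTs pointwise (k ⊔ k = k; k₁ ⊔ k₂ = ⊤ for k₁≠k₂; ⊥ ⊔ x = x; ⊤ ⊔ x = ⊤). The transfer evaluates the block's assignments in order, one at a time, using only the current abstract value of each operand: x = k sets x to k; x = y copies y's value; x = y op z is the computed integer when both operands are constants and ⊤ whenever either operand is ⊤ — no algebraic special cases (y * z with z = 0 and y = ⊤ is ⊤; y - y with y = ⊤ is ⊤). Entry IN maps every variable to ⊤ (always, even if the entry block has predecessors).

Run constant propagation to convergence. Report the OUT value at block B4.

Answer: {a: ⊤, b: ⊤, c: ⊤, d: ⊤, e: 4, f: ⊤}

Derivation:
Fixpoint table:
  B0:  IN=(all ⊤)  OUT=(all ⊤)
  B1:  IN=(all ⊤)  OUT=(all ⊤)
  B2:  IN=(all ⊤)  OUT=(all ⊤)
  B3:  IN=(all ⊤)  OUT=(all ⊤)
  B4:  IN=(all ⊤)  OUT={e:4; rest ⊤}

Merge at B4: IN[B4] = OUT[B3] = {a: ⊤, b: ⊤, c: ⊤, d: ⊤, e: ⊤, f: ⊤}
Applying B4's transfer function to that IN value gives OUT[B4] (row B4 above).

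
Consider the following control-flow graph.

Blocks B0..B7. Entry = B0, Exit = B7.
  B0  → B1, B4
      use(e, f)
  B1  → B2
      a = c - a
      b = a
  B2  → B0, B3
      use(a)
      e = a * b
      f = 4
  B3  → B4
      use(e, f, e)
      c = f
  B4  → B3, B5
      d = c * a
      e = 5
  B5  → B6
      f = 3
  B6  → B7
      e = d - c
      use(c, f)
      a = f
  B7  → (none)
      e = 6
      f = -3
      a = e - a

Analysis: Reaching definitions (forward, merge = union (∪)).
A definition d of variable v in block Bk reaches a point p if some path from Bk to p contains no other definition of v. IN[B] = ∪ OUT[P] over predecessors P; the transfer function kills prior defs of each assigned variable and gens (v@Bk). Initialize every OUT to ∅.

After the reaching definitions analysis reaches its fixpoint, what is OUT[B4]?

Answer: {a@B1, b@B1, c@B3, d@B4, e@B4, f@B2}

Derivation:
Per-block solution:
  B0:   IN={a@B1, b@B1, e@B2, f@B2}   OUT={a@B1, b@B1, e@B2, f@B2}
  B1:   IN={a@B1, b@B1, e@B2, f@B2}   OUT={a@B1, b@B1, e@B2, f@B2}
  B2:   IN={a@B1, b@B1, e@B2, f@B2}   OUT={a@B1, b@B1, e@B2, f@B2}
  B3:   IN={a@B1, b@B1, c@B3, d@B4, e@B2, e@B4, f@B2}   OUT={a@B1, b@B1, c@B3, d@B4, e@B2, e@B4, f@B2}
  B4:   IN={a@B1, b@B1, c@B3, d@B4, e@B2, e@B4, f@B2}   OUT={a@B1, b@B1, c@B3, d@B4, e@B4, f@B2}
  B5:   IN={a@B1, b@B1, c@B3, d@B4, e@B4, f@B2}   OUT={a@B1, b@B1, c@B3, d@B4, e@B4, f@B5}
  B6:   IN={a@B1, b@B1, c@B3, d@B4, e@B4, f@B5}   OUT={a@B6, b@B1, c@B3, d@B4, e@B6, f@B5}
  B7:   IN={a@B6, b@B1, c@B3, d@B4, e@B6, f@B5}   OUT={a@B7, b@B1, c@B3, d@B4, e@B7, f@B7}

Merge at B4: IN[B4] = OUT[B0] ⊔ OUT[B3] = {a@B1, b@B1, c@B3, d@B4, e@B2, e@B4, f@B2}
Applying B4's transfer function to that IN value gives OUT[B4] (row B4 above).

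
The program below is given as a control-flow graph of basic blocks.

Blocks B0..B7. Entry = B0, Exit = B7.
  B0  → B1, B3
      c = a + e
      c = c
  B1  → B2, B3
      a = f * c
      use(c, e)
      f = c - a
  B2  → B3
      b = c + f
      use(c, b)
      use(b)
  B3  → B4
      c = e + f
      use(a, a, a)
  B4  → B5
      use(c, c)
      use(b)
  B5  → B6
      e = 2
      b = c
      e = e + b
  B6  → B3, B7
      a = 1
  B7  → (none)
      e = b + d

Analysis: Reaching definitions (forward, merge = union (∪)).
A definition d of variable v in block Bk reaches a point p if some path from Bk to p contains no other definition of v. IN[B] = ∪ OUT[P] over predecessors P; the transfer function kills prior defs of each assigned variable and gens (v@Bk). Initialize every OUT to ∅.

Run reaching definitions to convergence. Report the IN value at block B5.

Answer: {a@B1, a@B6, b@B2, b@B5, c@B3, e@B5, f@B1}

Derivation:
Fixpoint table:
  B0: | IN={} | OUT={c@B0}
  B1: | IN={c@B0} | OUT={a@B1, c@B0, f@B1}
  B2: | IN={a@B1, c@B0, f@B1} | OUT={a@B1, b@B2, c@B0, f@B1}
  B3: | IN={a@B1, a@B6, b@B2, b@B5, c@B0, c@B3, e@B5, f@B1} | OUT={a@B1, a@B6, b@B2, b@B5, c@B3, e@B5, f@B1}
  B4: | IN={a@B1, a@B6, b@B2, b@B5, c@B3, e@B5, f@B1} | OUT={a@B1, a@B6, b@B2, b@B5, c@B3, e@B5, f@B1}
  B5: | IN={a@B1, a@B6, b@B2, b@B5, c@B3, e@B5, f@B1} | OUT={a@B1, a@B6, b@B5, c@B3, e@B5, f@B1}
  B6: | IN={a@B1, a@B6, b@B5, c@B3, e@B5, f@B1} | OUT={a@B6, b@B5, c@B3, e@B5, f@B1}
  B7: | IN={a@B6, b@B5, c@B3, e@B5, f@B1} | OUT={a@B6, b@B5, c@B3, e@B7, f@B1}

Merge at B5: IN[B5] = OUT[B4] = {a@B1, a@B6, b@B2, b@B5, c@B3, e@B5, f@B1}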